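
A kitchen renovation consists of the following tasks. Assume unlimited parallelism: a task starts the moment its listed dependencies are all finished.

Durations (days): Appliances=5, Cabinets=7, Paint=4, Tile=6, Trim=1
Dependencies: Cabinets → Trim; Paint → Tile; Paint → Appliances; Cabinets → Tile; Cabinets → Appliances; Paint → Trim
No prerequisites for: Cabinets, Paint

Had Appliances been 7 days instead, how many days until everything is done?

Critical path before the change: Cabinets→Tile = 7+6 = 13 giving 13 days.
The longest path through Appliances is only 12 days, so Appliances has float 1.
New critical path: Cabinets→Appliances = 7+7 = 14 ⇒ 14 days.

14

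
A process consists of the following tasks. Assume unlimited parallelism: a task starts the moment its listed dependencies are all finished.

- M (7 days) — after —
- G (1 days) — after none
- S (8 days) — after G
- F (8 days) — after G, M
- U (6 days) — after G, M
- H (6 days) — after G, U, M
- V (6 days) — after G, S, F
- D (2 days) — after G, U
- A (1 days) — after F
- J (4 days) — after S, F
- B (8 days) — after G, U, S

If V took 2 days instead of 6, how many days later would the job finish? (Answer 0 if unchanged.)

0

Critical path before the change: M→F→V = 7+8+6 = 21 giving 21 days.
Since V is critical, the -4 change carries straight to that chain (now 17 days).
New critical path: M→U→B = 7+6+8 = 21 ⇒ 21 days.
Change in finish: 21 − 21 = +0 days.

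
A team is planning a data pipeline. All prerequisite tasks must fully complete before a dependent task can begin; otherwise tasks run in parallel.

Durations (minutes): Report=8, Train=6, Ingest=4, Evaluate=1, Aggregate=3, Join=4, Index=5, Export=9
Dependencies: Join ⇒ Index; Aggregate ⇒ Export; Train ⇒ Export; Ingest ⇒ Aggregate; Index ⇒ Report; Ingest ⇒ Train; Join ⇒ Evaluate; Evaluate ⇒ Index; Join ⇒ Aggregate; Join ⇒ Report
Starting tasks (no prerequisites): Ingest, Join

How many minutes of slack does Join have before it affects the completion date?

The longest chain is Ingest→Train→Export = 4+6+9 = 19; overall finish 19 minutes.
The longest chain containing Join totals 18 minutes.
Slack of Join = 1 − 0 = 1 minute.

1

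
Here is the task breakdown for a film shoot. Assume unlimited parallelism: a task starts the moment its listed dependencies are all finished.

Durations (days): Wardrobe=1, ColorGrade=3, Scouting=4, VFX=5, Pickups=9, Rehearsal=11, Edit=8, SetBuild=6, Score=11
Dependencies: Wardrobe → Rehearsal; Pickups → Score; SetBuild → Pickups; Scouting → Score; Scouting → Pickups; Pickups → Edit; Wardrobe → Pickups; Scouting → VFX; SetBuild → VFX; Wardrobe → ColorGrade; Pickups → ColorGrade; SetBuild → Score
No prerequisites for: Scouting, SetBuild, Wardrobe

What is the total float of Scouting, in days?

2

SetBuild→Pickups→Score = 6+9+11 = 26 sets the makespan at 26 days.
The longest chain containing Scouting totals 24 days.
Float = 26 − 24 = 2.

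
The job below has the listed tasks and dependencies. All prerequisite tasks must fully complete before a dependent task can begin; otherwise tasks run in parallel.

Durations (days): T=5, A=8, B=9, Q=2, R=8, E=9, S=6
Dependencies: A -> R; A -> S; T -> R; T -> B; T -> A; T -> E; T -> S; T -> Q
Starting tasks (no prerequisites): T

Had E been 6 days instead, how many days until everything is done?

The binding path is T→A→R = 5+8+8 = 21; finish at 21 days.
E is off the critical path — its longest chain is 14 days, giving 7 of slack.
The critical path is still T→A→R; finish is now 21 days.

21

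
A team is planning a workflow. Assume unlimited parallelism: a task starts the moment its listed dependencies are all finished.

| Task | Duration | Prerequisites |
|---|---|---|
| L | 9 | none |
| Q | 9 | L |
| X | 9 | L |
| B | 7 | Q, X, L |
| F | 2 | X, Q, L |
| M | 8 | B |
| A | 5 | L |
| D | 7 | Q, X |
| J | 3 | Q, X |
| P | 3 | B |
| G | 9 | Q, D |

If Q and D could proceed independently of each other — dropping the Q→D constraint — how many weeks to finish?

With the dependency in place, L→Q→D→G = 9+9+7+9 = 34 sets the finish at 34 weeks.
Dropping Q→D doesn't change D's earliest start (18); another predecessor still binds.
New critical path: L→X→D→G = 9+9+7+9 = 34 ⇒ 34 weeks.

34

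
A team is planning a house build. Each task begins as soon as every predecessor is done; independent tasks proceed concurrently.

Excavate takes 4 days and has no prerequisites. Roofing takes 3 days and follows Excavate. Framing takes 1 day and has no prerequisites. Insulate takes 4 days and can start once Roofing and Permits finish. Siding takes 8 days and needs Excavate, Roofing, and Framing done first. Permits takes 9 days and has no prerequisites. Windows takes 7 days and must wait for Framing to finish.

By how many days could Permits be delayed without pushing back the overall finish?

Excavate→Roofing→Siding = 4+3+8 = 15 sets the makespan at 15 days.
The longest chain containing Permits totals 13 days.
Float = 15 − 13 = 2.

2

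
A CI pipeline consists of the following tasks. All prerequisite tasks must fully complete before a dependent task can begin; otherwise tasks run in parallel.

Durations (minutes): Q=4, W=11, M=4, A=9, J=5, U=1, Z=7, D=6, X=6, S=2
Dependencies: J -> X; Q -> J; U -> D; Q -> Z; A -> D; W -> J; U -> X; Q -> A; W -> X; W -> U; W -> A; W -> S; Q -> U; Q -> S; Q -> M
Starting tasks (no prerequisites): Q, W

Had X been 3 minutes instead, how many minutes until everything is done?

26

Critical path before the change: W→A→D = 11+9+6 = 26 giving 26 minutes.
X is off the critical path — its longest chain is 22 minutes, giving 4 of slack.
That remains the longest chain; total 26 minutes.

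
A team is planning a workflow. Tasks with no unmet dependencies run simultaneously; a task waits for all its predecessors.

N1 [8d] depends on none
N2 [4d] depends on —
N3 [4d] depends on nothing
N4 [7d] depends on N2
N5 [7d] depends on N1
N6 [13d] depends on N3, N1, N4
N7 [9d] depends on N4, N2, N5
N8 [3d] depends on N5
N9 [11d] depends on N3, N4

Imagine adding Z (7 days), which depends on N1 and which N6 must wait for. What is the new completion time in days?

28

Originally the job takes 24 days.
With Z inserted, N6 now waits for max(N3, N1, N4, Z).
New critical path: N1→Z→N6 = 8+7+13 = 28 ⇒ 28 days.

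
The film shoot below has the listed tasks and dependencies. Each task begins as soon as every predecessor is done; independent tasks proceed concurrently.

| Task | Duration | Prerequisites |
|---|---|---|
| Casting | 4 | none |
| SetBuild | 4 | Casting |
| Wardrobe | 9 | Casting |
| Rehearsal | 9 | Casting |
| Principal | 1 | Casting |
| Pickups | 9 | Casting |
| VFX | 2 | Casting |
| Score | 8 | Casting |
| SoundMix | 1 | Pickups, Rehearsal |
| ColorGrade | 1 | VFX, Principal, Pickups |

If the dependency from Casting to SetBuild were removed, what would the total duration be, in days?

14

With the dependency in place, Casting→Rehearsal→SoundMix = 4+9+1 = 14 sets the finish at 14 days.
Without Casting→SetBuild, SetBuild's earliest start moves from 4 to 0.
New critical path: Casting→Rehearsal→SoundMix = 4+9+1 = 14 ⇒ 14 days.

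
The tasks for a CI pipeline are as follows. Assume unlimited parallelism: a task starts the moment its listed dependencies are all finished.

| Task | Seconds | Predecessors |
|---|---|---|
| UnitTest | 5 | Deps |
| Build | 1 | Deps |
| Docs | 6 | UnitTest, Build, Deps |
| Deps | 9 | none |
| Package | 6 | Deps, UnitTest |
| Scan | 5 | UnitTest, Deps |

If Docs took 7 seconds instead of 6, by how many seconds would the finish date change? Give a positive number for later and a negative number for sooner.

1

Baseline: Deps→UnitTest→Docs = 9+5+6 = 20 → 20 seconds.
Docs lies on that path, so at 7 seconds the path becomes 21 seconds.
The critical path is still Deps→UnitTest→Docs; finish is now 21 seconds.
Change in finish: 21 − 20 = +1 seconds.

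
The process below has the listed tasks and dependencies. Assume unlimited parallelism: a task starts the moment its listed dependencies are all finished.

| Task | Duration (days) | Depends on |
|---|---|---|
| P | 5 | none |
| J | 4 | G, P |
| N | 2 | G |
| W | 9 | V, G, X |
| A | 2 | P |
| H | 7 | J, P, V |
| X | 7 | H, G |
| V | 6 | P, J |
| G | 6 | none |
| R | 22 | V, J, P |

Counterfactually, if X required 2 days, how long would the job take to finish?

38

Critical path before the change: G→J→V→H→X→W = 6+4+6+7+7+9 = 39 giving 39 days.
X lies on that path, so at 2 days the path becomes 34 days.
New critical path: G→J→V→R = 6+4+6+22 = 38 ⇒ 38 days.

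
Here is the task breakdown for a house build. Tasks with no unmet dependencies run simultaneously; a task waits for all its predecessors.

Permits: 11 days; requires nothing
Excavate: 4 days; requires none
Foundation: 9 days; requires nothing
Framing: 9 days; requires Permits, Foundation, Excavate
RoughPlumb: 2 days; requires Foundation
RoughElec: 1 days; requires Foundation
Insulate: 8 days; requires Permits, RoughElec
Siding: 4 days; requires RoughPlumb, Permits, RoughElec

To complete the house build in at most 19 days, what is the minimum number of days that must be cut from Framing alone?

Current finish: 20 days; target: 19.
Framing is on every critical path, so each day cut from Framing cuts the finish by one (this holds down to a finish of 19).
Need 20 − 19 = 1 day off Framing → Framing becomes 8 days, finish becomes 19.

1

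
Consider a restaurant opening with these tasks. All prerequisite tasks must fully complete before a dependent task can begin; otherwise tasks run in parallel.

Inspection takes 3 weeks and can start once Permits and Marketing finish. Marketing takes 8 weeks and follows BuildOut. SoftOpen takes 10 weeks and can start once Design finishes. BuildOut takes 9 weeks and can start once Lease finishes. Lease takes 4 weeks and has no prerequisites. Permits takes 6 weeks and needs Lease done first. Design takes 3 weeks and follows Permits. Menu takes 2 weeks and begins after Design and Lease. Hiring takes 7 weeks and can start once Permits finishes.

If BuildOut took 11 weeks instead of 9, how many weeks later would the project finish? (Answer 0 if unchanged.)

Critical path before the change: Lease→BuildOut→Marketing→Inspection = 4+9+8+3 = 24 giving 24 weeks.
BuildOut lies on that path, so at 11 weeks the path becomes 26 weeks.
That remains the longest chain; total 26 weeks.
Change in finish: 26 − 24 = +2 weeks.

2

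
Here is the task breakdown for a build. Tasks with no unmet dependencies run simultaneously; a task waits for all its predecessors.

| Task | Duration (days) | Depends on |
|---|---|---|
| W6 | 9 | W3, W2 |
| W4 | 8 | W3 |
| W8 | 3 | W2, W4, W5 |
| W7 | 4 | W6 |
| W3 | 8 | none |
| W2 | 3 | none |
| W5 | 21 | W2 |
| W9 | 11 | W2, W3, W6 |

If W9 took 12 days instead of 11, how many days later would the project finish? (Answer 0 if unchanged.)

Critical path before the change: W3→W6→W9 = 8+9+11 = 28 giving 28 days.
Since W9 is critical, the +1 change carries straight to that chain (now 29 days).
No other chain overtakes it, so the finish is 29 days.
Change in finish: 29 − 28 = +1 days.

1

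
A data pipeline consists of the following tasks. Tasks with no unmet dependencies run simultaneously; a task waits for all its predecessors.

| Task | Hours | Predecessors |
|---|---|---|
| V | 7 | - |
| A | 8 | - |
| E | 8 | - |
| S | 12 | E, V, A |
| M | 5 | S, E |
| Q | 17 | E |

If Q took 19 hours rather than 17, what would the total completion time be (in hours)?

As given, the longest chain is E→Q = 8+17 = 25, so the finish is 25 hours.
Q is on the critical path; changing it to 19 makes that path 27 hours.
That remains the longest chain; total 27 hours.

27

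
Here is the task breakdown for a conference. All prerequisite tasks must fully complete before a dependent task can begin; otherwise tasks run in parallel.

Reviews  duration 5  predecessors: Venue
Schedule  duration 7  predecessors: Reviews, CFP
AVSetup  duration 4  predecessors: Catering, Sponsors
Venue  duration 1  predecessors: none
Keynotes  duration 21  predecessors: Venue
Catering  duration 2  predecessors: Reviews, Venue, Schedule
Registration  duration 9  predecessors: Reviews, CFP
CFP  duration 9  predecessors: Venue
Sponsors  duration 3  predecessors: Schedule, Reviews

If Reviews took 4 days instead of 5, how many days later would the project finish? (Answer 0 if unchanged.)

Actual critical path: Venue→CFP→Schedule→Sponsors→AVSetup = 1+9+7+3+4 = 24 ⇒ 24 days.
Reviews is off the critical path — its longest chain is 20 days, giving 4 of slack.
The critical path is still Venue→CFP→Schedule→Sponsors→AVSetup; finish is now 24 days.
Change in finish: 24 − 24 = +0 days.

0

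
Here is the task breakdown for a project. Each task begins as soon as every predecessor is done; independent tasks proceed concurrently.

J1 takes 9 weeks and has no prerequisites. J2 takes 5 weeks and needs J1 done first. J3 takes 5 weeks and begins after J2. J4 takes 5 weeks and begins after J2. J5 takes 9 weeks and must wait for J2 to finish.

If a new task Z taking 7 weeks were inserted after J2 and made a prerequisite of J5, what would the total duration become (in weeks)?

Originally the project takes 23 weeks.
With Z inserted, J5 now waits for max(J2, Z).
New critical path: J1→J2→Z→J5 = 9+5+7+9 = 30 ⇒ 30 weeks.

30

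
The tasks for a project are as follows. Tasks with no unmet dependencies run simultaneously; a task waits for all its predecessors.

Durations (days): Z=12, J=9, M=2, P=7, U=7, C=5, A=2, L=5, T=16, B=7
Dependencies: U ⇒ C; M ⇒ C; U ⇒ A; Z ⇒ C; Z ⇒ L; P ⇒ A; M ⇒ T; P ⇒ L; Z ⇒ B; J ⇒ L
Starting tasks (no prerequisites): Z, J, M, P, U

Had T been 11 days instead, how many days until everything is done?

19

The binding path is Z→B = 12+7 = 19; finish at 19 days.
T is off the critical path — its longest chain is 18 days, giving 1 of slack.
The critical path is still Z→B; finish is now 19 days.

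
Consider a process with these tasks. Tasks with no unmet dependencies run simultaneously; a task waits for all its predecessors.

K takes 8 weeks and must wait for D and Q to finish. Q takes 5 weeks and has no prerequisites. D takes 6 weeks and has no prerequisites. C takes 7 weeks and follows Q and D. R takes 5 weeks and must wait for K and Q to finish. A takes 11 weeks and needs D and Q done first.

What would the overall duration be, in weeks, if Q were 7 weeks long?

Critical path before the change: D→K→R = 6+8+5 = 19 giving 19 weeks.
Q is off the critical path — its longest chain is 18 weeks, giving 1 of slack.
New critical path: Q→K→R = 7+8+5 = 20 ⇒ 20 weeks.

20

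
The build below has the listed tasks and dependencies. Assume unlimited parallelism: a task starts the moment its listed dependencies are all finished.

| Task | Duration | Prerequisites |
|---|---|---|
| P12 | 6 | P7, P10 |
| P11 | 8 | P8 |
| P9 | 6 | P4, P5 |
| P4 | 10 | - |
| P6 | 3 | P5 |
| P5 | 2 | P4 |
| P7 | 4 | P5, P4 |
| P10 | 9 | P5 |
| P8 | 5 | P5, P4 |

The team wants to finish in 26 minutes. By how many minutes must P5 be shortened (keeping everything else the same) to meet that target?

Current finish: 27 minutes; target: 26.
P5 is on every critical path, so each minute cut from P5 cuts the finish by one (this holds down to a finish of 26).
Need 27 − 26 = 1 minute off P5 → P5 becomes 1 minute, finish becomes 26.

1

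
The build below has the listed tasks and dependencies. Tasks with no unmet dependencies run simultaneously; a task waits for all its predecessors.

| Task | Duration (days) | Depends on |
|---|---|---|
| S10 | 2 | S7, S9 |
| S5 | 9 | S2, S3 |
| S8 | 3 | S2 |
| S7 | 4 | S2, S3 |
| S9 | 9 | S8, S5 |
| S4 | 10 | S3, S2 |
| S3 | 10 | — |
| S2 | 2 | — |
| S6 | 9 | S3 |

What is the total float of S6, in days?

The longest chain is S3→S5→S9→S10 = 10+9+9+2 = 30; overall finish 30 days.
S6 finishes as early as 19 and must finish by 30.
Slack of S6 = 21 − 10 = 11 days.

11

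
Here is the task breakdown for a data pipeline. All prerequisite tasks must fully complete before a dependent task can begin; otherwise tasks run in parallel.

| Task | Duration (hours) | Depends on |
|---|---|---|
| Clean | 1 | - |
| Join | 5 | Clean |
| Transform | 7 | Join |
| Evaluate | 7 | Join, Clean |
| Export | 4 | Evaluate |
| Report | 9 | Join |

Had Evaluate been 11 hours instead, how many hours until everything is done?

21

Critical path before the change: Clean→Join→Evaluate→Export = 1+5+7+4 = 17 giving 17 hours.
Since Evaluate is critical, the +4 change carries straight to that chain (now 21 hours).
The critical path is still Clean→Join→Evaluate→Export; finish is now 21 hours.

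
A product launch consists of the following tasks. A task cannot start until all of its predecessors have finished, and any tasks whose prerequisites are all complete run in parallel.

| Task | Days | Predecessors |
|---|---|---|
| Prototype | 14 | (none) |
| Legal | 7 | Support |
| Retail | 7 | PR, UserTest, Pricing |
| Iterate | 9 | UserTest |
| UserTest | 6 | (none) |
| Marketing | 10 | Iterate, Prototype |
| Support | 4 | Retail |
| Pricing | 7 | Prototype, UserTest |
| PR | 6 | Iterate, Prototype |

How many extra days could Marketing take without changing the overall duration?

14

The longest chain is Prototype→Pricing→Retail→Support→Legal = 14+7+7+4+7 = 39; overall finish 39 days.
Longest path through Marketing: 25 days (earliest finish 25, latest finish 39).
Slack of Marketing = 29 − 15 = 14 days.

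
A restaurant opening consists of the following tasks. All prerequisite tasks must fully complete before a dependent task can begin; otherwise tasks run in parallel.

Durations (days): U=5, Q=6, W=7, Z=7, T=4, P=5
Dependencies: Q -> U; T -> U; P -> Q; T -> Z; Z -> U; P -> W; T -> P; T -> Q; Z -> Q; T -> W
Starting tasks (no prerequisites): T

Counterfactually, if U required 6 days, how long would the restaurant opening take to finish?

23

Baseline: T→Z→Q→U = 4+7+6+5 = 22 → 22 days.
U is on the critical path; changing it to 6 makes that path 23 days.
No other chain overtakes it, so the finish is 23 days.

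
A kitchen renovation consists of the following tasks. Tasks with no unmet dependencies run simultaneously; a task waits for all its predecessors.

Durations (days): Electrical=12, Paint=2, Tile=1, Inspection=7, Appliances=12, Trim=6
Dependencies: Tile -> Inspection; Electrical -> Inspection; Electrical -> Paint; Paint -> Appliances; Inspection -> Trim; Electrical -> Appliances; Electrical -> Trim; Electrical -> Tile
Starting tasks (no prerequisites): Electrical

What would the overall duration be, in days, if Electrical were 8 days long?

22

Actual critical path: Electrical→Paint→Appliances = 12+2+12 = 26 ⇒ 26 days.
Electrical lies on that path, so at 8 days the path becomes 22 days.
That remains the longest chain; total 22 days.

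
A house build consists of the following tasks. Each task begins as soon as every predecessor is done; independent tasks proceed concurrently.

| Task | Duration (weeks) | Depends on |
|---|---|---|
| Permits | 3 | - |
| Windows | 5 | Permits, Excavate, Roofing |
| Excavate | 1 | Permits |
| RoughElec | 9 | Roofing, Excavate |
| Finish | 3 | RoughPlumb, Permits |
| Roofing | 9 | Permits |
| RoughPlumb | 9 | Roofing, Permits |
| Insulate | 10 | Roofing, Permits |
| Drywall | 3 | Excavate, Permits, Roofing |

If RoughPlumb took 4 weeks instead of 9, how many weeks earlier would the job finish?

Critical path before the change: Permits→Roofing→RoughPlumb→Finish = 3+9+9+3 = 24 giving 24 weeks.
RoughPlumb is on the critical path; changing it to 4 makes that path 19 weeks.
Now Permits→Roofing→Insulate = 3+9+10 = 22 is longest, so the finish becomes 22 weeks.
Change in finish: 22 − 24 = -2 weeks.

2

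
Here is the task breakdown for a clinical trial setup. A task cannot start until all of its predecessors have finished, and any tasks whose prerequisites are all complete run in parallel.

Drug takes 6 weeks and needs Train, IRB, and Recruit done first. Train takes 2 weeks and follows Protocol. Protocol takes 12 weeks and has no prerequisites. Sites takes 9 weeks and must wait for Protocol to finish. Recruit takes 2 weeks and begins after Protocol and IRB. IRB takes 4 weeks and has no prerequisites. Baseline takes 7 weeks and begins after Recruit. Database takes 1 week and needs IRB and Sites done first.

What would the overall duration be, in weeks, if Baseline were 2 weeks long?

Critical path before the change: Protocol→Sites→Database = 12+9+1 = 22 giving 22 weeks.
The longest path through Baseline is only 21 weeks, so Baseline has float 1.
No other chain overtakes it, so the finish is 22 weeks.

22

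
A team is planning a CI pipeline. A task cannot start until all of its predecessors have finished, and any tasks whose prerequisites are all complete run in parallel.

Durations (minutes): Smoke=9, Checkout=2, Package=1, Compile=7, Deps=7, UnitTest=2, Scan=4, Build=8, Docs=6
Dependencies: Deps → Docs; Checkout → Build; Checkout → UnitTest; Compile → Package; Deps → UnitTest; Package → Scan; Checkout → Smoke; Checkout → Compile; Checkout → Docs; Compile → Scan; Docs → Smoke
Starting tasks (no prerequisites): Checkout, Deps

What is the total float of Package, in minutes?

8

The longest chain is Deps→Docs→Smoke = 7+6+9 = 22; overall finish 22 minutes.
Longest path through Package: 14 minutes (earliest finish 10, latest finish 18).
Float = 22 − 14 = 8.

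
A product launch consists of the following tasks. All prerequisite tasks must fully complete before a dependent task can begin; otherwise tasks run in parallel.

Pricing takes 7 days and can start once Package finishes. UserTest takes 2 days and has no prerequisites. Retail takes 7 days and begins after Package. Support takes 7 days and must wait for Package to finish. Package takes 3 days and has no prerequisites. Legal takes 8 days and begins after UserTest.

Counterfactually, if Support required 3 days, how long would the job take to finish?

10

Actual critical path: Package→Support = 3+7 = 10 ⇒ 10 days.
Support is on the critical path; changing it to 3 makes that path 6 days.
New critical path: UserTest→Legal = 2+8 = 10 ⇒ 10 days.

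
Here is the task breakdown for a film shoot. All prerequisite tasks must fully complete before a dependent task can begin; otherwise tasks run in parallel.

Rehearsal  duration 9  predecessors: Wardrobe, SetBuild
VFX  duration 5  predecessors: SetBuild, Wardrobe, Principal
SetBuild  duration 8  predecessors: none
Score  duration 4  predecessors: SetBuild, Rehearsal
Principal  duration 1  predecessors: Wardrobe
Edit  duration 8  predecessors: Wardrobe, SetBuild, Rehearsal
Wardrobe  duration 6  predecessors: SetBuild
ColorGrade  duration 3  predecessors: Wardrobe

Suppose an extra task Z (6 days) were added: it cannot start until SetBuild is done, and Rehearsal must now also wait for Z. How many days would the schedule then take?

31

Originally the schedule takes 31 days.
With Z inserted, Rehearsal now waits for max(Wardrobe, SetBuild, Z).
New critical path: SetBuild→Z→Rehearsal→Edit = 8+6+9+8 = 31 ⇒ 31 days.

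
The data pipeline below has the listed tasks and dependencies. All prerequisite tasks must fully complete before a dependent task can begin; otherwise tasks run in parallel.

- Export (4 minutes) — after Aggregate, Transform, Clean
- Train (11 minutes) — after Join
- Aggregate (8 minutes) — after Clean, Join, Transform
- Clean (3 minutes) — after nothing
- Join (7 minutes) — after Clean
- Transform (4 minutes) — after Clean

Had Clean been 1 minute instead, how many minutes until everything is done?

20

As given, the longest chain is Clean→Join→Aggregate→Export = 3+7+8+4 = 22, so the finish is 22 minutes.
Clean lies on that path, so at 1 minute the path becomes 20 minutes.
That remains the longest chain; total 20 minutes.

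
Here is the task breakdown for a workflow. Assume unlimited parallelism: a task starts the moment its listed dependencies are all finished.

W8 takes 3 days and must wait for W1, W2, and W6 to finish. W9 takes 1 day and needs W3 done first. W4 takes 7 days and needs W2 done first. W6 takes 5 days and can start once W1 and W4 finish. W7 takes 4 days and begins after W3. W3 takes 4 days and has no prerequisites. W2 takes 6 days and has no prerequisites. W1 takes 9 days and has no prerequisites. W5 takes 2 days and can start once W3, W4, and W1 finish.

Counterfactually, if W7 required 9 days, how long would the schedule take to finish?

21

Baseline: W2→W4→W6→W8 = 6+7+5+3 = 21 → 21 days.
The longest path through W7 is only 8 days, so W7 has float 13.
The critical path is still W2→W4→W6→W8; finish is now 21 days.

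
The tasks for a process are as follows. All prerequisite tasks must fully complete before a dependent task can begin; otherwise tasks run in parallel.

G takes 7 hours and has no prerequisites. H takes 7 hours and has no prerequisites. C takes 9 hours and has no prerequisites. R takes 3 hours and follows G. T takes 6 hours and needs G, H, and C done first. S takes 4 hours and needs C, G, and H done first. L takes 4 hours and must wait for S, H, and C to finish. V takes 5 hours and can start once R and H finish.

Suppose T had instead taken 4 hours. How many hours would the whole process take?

Baseline: C→S→L = 9+4+4 = 17 → 17 hours.
T is off the critical path — its longest chain is 15 hours, giving 2 of slack.
No other chain overtakes it, so the finish is 17 hours.

17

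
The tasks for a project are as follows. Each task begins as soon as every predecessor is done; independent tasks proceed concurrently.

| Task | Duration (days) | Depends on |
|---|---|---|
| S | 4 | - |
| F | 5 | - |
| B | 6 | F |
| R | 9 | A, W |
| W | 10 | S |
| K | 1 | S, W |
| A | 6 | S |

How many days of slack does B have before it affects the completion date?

S→W→R = 4+10+9 = 23 sets the makespan at 23 days.
The longest chain containing B totals 11 days.
Float = 23 − 11 = 12.

12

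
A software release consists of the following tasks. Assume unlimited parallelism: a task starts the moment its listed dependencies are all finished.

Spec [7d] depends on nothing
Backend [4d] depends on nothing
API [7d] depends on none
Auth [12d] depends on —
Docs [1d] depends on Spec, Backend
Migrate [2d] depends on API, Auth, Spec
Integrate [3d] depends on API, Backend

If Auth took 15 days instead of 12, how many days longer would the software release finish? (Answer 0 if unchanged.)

3

The binding path is Auth→Migrate = 12+2 = 14; finish at 14 days.
Auth is on the critical path; changing it to 15 makes that path 17 days.
That remains the longest chain; total 17 days.
Change in finish: 17 − 14 = +3 days.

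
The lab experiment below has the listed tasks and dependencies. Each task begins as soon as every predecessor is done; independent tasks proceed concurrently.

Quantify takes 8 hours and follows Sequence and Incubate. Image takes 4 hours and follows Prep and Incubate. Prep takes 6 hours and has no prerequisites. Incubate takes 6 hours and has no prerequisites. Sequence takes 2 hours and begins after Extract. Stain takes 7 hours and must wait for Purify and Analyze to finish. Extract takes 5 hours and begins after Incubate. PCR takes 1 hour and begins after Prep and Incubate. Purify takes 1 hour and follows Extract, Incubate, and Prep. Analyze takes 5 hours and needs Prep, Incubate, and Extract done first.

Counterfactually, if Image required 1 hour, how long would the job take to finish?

As given, the longest chain is Incubate→Extract→Analyze→Stain = 6+5+5+7 = 23, so the finish is 23 hours.
Image is off the critical path — its longest chain is 10 hours, giving 13 of slack.
That remains the longest chain; total 23 hours.

23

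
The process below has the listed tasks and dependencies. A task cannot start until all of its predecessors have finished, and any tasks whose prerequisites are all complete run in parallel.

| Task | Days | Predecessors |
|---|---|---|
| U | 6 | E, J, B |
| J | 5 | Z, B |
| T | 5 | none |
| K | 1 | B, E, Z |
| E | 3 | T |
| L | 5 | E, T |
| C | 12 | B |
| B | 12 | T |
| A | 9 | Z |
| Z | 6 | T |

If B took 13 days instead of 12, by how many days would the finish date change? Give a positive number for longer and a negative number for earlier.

Critical path before the change: T→B→C = 5+12+12 = 29 giving 29 days.
B is on the critical path; changing it to 13 makes that path 30 days.
No other chain overtakes it, so the finish is 30 days.
Change in finish: 30 − 29 = +1 days.

1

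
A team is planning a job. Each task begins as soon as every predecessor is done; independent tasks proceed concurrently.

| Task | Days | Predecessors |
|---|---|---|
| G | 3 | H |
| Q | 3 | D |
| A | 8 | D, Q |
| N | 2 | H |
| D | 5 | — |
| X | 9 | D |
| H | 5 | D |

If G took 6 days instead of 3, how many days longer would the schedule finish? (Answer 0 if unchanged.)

0

Baseline: D→Q→A = 5+3+8 = 16 → 16 days.
G is off the critical path — its longest chain is 13 days, giving 3 of slack.
That remains the longest chain; total 16 days.
Change in finish: 16 − 16 = +0 days.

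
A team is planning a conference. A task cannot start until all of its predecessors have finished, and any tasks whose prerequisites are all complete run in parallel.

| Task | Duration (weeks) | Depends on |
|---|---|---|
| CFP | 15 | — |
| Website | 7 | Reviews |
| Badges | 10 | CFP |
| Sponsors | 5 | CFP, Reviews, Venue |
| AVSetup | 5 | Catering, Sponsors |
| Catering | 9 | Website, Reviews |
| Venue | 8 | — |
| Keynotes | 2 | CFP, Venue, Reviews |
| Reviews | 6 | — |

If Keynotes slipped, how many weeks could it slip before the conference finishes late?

10

The longest chain is Reviews→Website→Catering→AVSetup = 6+7+9+5 = 27; overall finish 27 weeks.
Longest path through Keynotes: 17 weeks (earliest finish 17, latest finish 27).
Float = 27 − 17 = 10.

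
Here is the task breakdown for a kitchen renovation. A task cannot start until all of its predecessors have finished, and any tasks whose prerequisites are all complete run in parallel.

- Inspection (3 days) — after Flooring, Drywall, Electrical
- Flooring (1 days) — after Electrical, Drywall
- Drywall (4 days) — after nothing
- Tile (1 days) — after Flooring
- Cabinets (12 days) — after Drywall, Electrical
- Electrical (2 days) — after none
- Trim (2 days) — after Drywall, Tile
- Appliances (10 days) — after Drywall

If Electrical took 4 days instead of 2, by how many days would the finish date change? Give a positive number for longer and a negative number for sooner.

0

Baseline: Drywall→Cabinets = 4+12 = 16 → 16 days.
Electrical is off the critical path — its longest chain is 14 days, giving 2 of slack.
New critical path: Electrical→Cabinets = 4+12 = 16 ⇒ 16 days.
Change in finish: 16 − 16 = +0 days.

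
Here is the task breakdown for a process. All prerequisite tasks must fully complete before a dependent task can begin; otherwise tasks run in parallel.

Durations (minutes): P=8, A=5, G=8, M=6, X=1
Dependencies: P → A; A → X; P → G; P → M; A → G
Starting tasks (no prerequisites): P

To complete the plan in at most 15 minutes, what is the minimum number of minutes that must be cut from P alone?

6

Current finish: 21 minutes; target: 15.
P is on every critical path, so each minute cut from P cuts the finish by one (this holds down to a finish of 14).
Need 21 − 15 = 6 minutes off P → P becomes 2 minutes, finish becomes 15.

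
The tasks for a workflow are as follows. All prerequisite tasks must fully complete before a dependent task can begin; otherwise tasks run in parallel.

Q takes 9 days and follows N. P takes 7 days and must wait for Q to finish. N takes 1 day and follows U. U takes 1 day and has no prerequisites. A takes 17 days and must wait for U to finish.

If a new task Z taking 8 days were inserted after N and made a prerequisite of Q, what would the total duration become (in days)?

Originally the schedule takes 18 days.
With Z inserted, Q now waits for max(N, Z).
New critical path: U→N→Z→Q→P = 1+1+8+9+7 = 26 ⇒ 26 days.

26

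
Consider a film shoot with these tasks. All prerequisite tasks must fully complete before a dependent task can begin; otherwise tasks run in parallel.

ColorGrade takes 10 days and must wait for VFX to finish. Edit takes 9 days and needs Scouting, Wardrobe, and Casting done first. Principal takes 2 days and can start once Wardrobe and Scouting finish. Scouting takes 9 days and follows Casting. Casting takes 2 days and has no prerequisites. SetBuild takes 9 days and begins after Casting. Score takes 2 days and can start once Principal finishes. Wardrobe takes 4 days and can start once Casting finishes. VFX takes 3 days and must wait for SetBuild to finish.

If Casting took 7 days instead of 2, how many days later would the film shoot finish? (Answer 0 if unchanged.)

5

Critical path before the change: Casting→SetBuild→VFX→ColorGrade = 2+9+3+10 = 24 giving 24 days.
Casting lies on that path, so at 7 days the path becomes 29 days.
The critical path is still Casting→SetBuild→VFX→ColorGrade; finish is now 29 days.
Change in finish: 29 − 24 = +5 days.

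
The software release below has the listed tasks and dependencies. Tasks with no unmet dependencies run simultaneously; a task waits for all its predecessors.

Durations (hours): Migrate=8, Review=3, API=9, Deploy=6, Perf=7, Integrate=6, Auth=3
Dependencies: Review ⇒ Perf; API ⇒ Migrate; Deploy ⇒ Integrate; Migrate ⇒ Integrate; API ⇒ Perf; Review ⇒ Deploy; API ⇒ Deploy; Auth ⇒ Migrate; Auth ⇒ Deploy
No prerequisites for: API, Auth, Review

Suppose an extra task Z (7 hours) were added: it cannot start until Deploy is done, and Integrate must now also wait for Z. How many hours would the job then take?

28

Originally the job takes 23 hours.
With Z inserted, Integrate now waits for max(Migrate, Deploy, Z).
New critical path: API→Deploy→Z→Integrate = 9+6+7+6 = 28 ⇒ 28 hours.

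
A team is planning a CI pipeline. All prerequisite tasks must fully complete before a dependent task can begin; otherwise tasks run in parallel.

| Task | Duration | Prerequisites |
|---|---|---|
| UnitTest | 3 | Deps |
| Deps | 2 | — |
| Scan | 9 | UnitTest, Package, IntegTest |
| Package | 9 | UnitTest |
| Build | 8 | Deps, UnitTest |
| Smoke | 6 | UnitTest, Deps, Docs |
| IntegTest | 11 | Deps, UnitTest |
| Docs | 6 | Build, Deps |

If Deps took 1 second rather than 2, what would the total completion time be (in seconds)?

As given, the longest chain is Deps→UnitTest→IntegTest→Scan = 2+3+11+9 = 25, so the finish is 25 seconds.
Deps lies on that path, so at 1 second the path becomes 24 seconds.
That remains the longest chain; total 24 seconds.

24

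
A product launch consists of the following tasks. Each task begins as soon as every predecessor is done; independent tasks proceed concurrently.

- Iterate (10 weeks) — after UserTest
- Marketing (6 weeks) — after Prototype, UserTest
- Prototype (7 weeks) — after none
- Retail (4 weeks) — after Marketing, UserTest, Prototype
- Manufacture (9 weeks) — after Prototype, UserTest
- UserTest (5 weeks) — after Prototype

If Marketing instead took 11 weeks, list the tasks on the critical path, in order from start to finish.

The binding path is Prototype→UserTest→Marketing→Retail = 7+5+6+4 = 22; finish at 22 weeks.
Since Marketing is critical, the +5 change carries straight to that chain (now 27 weeks).
No other chain overtakes it, so the finish is 27 weeks.

Prototype, UserTest, Marketing, Retail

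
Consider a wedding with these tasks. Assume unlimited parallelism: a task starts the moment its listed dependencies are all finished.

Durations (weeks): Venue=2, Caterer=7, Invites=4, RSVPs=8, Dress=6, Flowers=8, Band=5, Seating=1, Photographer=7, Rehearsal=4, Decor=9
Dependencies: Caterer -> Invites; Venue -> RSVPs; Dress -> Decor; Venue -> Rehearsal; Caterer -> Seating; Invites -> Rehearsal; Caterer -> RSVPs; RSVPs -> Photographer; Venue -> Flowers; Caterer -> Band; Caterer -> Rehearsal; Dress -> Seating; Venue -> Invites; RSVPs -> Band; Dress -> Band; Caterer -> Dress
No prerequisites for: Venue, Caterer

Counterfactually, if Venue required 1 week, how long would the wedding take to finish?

22

Critical path before the change: Caterer→RSVPs→Photographer = 7+8+7 = 22 giving 22 weeks.
Venue is off the critical path — its longest chain is 17 weeks, giving 5 of slack.
No other chain overtakes it, so the finish is 22 weeks.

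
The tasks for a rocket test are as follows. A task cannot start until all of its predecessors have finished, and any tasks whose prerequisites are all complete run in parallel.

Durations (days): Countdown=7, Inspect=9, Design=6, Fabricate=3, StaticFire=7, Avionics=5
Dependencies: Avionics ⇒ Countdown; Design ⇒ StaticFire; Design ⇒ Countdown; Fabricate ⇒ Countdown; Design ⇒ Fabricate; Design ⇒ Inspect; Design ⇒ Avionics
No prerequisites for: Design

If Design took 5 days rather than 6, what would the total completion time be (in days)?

Actual critical path: Design→Avionics→Countdown = 6+5+7 = 18 ⇒ 18 days.
Since Design is critical, the -1 change carries straight to that chain (now 17 days).
That remains the longest chain; total 17 days.

17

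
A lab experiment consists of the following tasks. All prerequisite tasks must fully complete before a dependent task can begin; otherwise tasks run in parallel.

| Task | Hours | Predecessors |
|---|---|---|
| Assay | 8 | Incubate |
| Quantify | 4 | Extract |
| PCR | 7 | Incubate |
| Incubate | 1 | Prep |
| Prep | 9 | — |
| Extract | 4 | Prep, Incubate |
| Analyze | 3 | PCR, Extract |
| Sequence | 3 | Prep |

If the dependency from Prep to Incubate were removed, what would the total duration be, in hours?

17

Before: longest chain Prep→Incubate→PCR→Analyze = 9+1+7+3 = 20, finish 20.
Without Prep→Incubate, Incubate's earliest start moves from 9 to 0.
After: Prep→Extract→Quantify = 9+4+4 = 17 → 17 hours.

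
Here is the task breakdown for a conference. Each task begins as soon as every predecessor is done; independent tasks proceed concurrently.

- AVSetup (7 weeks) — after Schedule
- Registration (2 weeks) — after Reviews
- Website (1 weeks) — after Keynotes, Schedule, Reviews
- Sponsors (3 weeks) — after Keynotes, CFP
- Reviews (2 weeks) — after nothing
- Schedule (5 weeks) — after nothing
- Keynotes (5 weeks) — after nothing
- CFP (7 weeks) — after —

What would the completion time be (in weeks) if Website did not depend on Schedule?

12

Before: longest chain Schedule→AVSetup = 5+7 = 12, finish 12.
Dropping Schedule→Website doesn't change Website's earliest start (5); another predecessor still binds.
The longest chain is now Schedule→AVSetup = 5+7 = 12, so the project takes 12 weeks.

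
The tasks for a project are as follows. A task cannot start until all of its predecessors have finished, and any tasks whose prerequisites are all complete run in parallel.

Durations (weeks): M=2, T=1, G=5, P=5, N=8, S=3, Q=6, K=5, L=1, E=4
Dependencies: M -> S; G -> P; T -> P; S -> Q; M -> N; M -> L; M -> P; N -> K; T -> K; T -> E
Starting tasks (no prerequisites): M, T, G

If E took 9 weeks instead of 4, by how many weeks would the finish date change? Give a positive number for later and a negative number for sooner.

The binding path is M→N→K = 2+8+5 = 15; finish at 15 weeks.
E is off the critical path — its longest chain is 5 weeks, giving 10 of slack.
That remains the longest chain; total 15 weeks.
Change in finish: 15 − 15 = +0 weeks.

0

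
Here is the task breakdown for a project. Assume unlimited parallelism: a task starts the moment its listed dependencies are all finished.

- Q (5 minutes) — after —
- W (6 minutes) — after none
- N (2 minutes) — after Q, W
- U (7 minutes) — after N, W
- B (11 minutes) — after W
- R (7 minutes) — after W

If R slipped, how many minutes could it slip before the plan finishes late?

4

Critical path: W→B = 6+11 = 17, so the finish is 17 minutes.
The longest chain containing R totals 13 minutes.
So R can slip 17 − 13 = 4 minutes.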